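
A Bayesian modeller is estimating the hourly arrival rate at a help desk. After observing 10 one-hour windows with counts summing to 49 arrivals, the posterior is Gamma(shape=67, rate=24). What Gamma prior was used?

Gamma–Poisson conjugacy: posterior shape = α + Σxᵢ, posterior rate = β + n.
So α = 67 − 49 = 18 and β = 24 − 10 = 14.

Gamma(shape=18, rate=14)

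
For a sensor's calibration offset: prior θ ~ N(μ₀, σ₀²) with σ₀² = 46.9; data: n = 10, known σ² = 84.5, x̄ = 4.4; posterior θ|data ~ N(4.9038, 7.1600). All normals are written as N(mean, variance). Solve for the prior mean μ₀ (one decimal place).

The posterior mean is a precision-weighted average: μ_n = (τ₀μ₀ + τ_data·x̄)/(τ₀+τ_data), with τ₀=1/σ₀² and τ_data=n/σ².
Here τ₀ = 1/46.9 = 0.021322 and τ_data = 10/84.5 = 0.118343, so τ_n = 0.139665.
Rearranging for μ₀: μ₀ = (μ_n·τ_n − τ_data·x̄)/τ₀ = (4.9038·0.139665 − 0.118343·4.4) / 0.021322 = 0.164180/0.021322 ≈ 7.7.

μ₀ = 7.7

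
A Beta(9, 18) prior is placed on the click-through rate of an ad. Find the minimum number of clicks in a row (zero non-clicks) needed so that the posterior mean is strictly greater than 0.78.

k = 55

After k clicks and 0 non-clicks the posterior is Beta(9+k, 18), with mean (9+k)/(9+18+k).
Set (9+k)/(27+k) > 0.78 and solve: k > (0.78·27 − 9)/(1 − 0.78) = 54.818.
The smallest integer exceeding 54.818 is 55.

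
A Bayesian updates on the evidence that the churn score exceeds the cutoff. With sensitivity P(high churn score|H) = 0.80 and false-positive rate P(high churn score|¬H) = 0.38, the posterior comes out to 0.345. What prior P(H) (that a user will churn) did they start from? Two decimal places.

In odds form, posterior odds = prior odds × likelihood ratio, so prior odds = posterior odds ÷ LR.
Posterior odds = 0.345/(1−0.345) = 0.5267. LR = 0.80/0.38 = 2.1053.
Prior odds = 0.5267/2.1053 = 0.2502, so P(H) = 0.2502/(1+0.2502) ≈ 0.20.

P(H) = 0.20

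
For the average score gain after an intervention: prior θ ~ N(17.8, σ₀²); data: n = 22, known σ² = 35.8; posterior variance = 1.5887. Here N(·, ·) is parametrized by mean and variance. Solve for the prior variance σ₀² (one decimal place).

σ₀² = 67.0

For the Normal–Normal model with known σ², precisions add: τ_n = τ₀ + n/σ².
So 1/σ₀² = 1/1.5887 − 22/35.8 = 0.629445 − 0.614525 = 0.014920.
Hence σ₀² = 1/0.014920 ≈ 67.0.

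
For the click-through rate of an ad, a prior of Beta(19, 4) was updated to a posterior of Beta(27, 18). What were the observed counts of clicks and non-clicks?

8 clicks and 14 non-clicks

Beta is conjugate to the binomial likelihood: posterior = Beta(α+s, β+f).
So s = 27 − 19 = 8 and f = 18 − 4 = 14.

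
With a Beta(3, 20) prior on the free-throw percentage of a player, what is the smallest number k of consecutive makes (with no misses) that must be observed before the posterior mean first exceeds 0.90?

After k makes and 0 misses the posterior is Beta(3+k, 20), with mean (3+k)/(3+20+k).
Set (3+k)/(23+k) > 0.90 and solve: k > (0.90·23 − 3)/(1 − 0.90) = 177.000.
The smallest integer exceeding 177.000 is 178.

k = 178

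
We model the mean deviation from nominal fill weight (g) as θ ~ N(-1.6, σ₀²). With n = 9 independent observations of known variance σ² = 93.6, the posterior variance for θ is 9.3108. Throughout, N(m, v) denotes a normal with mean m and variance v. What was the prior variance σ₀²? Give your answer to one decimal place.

σ₀² = 88.9

Posterior precision equals prior precision plus data precision: 1/σ_n² = 1/σ₀² + n/σ².
So 1/σ₀² = 1/9.3108 − 9/93.6 = 0.107402 − 0.096154 = 0.011248.
Hence σ₀² = 1/0.011248 ≈ 88.9.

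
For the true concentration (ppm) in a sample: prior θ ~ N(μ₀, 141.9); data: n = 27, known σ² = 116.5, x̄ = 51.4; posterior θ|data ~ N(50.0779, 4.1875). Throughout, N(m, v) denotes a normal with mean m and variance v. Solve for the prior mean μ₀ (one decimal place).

μ₀ = 6.6

The posterior mean is a precision-weighted average: μ_n = (τ₀μ₀ + τ_data·x̄)/(τ₀+τ_data), with τ₀=1/σ₀² and τ_data=n/σ².
Here τ₀ = 1/141.9 = 0.007047 and τ_data = 27/116.5 = 0.231760, so τ_n = 0.238807.
Rearranging for μ₀: μ₀ = (μ_n·τ_n − τ_data·x̄)/τ₀ = (50.0779·0.238807 − 0.231760·51.4) / 0.007047 = 0.046489/0.007047 ≈ 6.6.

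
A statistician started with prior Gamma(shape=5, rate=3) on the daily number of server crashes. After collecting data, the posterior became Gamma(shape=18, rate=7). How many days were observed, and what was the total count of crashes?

A Gamma(α, β) prior (rate parametrization) on a Poisson rate with n observations summing to S gives posterior Gamma(α+S, β+n).
Matching: Σxᵢ = 18 − 5 = 13 and n = 7 − 3 = 4.

n = 4 days with total 13 crashes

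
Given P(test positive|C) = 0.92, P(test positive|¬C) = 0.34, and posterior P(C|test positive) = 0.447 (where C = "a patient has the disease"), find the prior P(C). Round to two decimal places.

P(C) = 0.23

In odds form, posterior odds = prior odds × likelihood ratio, so prior odds = posterior odds ÷ LR.
Posterior odds = 0.447/(1−0.447) = 0.8083. LR = 0.92/0.34 = 2.7059.
Prior odds = 0.8083/2.7059 = 0.2987, so P(C) = 0.2987/(1+0.2987) ≈ 0.23.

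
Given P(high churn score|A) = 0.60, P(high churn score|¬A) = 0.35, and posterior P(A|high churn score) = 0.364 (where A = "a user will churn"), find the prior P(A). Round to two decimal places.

P(A) = 0.25

Bayes' rule in odds form gives O(A|E) = O(A)·[P(E|A)/P(E|¬A)], hence O(A) = O(A|E)/LR.
Posterior odds = 0.364/(1−0.364) = 0.5723. LR = 0.60/0.35 = 1.7143.
Prior odds = 0.5723/1.7143 = 0.3338, so P(A) = 0.3338/(1+0.3338) ≈ 0.25.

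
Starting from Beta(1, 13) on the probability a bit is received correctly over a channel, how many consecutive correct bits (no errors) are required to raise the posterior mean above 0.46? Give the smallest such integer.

k = 11

After k correct bits and 0 errors the posterior is Beta(1+k, 13), with mean (1+k)/(1+13+k).
Set (1+k)/(14+k) > 0.46 and solve: k > (0.46·14 − 1)/(1 − 0.46) = 10.074.
The smallest integer exceeding 10.074 is 11, and checking k=11: (12)/(25) = 0.4800 > 0.46.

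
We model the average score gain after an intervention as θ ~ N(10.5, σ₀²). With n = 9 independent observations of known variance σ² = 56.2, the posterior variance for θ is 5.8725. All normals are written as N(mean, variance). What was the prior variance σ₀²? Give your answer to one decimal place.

Posterior precision equals prior precision plus data precision: 1/σ_n² = 1/σ₀² + n/σ².
So 1/σ₀² = 1/5.8725 − 9/56.2 = 0.170285 − 0.160142 = 0.010143.
Hence σ₀² = 1/0.010143 ≈ 98.6.

σ₀² = 98.6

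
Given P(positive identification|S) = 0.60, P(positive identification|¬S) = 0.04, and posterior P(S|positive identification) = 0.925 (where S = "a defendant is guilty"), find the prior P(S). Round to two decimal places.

Bayes' rule in odds form gives O(S|E) = O(S)·[P(E|S)/P(E|¬S)], hence O(S) = O(S|E)/LR.
Posterior odds = 0.925/(1−0.925) = 12.3333. LR = 0.60/0.04 = 15.0000.
Prior odds = 12.3333/15.0000 = 0.8222, so P(S) = 0.8222/(1+0.8222) ≈ 0.45.

P(S) = 0.45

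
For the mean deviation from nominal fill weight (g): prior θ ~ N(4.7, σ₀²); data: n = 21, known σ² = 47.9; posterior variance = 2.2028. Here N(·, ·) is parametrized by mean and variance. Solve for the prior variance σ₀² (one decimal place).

Posterior precision equals prior precision plus data precision: 1/σ_n² = 1/σ₀² + n/σ².
So 1/σ₀² = 1/2.2028 − 21/47.9 = 0.453968 − 0.438413 = 0.015555.
Hence σ₀² = 1/0.015555 ≈ 64.3.

σ₀² = 64.3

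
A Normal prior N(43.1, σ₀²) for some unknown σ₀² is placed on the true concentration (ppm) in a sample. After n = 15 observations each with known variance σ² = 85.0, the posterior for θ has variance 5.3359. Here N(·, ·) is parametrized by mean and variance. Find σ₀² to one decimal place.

Posterior precision equals prior precision plus data precision: 1/σ_n² = 1/σ₀² + n/σ².
So 1/σ₀² = 1/5.3359 − 15/85.0 = 0.187410 − 0.176471 = 0.010939.
Hence σ₀² = 1/0.010939 ≈ 91.4.

σ₀² = 91.4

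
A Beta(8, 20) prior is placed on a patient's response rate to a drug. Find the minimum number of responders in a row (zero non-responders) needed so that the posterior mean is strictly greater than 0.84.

After k responders and 0 non-responders the posterior is Beta(8+k, 20), with mean (8+k)/(8+20+k).
Set (8+k)/(28+k) > 0.84 and solve: k > (0.84·28 − 8)/(1 − 0.84) = 97.000.
The smallest integer exceeding 97.000 is 98.

k = 98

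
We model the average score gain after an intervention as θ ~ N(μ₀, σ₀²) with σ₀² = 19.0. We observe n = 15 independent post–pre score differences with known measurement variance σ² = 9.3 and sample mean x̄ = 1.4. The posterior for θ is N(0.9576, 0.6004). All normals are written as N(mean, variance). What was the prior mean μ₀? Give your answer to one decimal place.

With known observation variance, the Normal–Normal posterior has precision τ_n = τ₀ + n/σ² and mean μ_n = (τ₀μ₀ + (n/σ²)x̄)/τ_n.
Here τ₀ = 1/19.0 = 0.052632 and τ_data = 15/9.3 = 1.612903, so τ_n = 1.665535.
Rearranging for μ₀: μ₀ = (μ_n·τ_n − τ_data·x̄)/τ₀ = (0.9576·1.665535 − 1.612903·1.4) / 0.052632 = -0.663148/0.052632 ≈ -12.6.

μ₀ = -12.6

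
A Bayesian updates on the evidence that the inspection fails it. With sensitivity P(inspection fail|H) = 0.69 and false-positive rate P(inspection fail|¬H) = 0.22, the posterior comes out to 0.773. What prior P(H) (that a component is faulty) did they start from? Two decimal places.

In odds form, posterior odds = prior odds × likelihood ratio, so prior odds = posterior odds ÷ LR.
Posterior odds = 0.773/(1−0.773) = 3.4053. LR = 0.69/0.22 = 3.1364.
Prior odds = 3.4053/3.1364 = 1.0857, so P(H) = 1.0857/(1+1.0857) ≈ 0.52.

P(H) = 0.52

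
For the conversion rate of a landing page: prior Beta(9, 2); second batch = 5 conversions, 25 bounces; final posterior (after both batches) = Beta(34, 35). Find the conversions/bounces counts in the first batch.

Sequential conjugate updates are equivalent to a single update on the pooled data, so total successes = posterior α − prior α and total failures = posterior β − prior β.
Total across both batches: 34−9=25 conversions, 35−2=33 bounces.
Subtract the second batch: 25−5=20 conversions and 33−25=8 bounces.

20 conversions and 8 bounces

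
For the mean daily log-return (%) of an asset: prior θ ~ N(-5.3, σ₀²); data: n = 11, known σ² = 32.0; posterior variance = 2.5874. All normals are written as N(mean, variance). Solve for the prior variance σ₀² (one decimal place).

σ₀² = 23.4

For the Normal–Normal model with known σ², precisions add: τ_n = τ₀ + n/σ².
So 1/σ₀² = 1/2.5874 − 11/32.0 = 0.386488 − 0.343750 = 0.042738.
Hence σ₀² = 1/0.042738 ≈ 23.4.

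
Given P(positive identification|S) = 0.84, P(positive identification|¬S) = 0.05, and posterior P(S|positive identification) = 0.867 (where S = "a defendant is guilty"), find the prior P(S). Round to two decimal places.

P(S) = 0.28

In odds form, posterior odds = prior odds × likelihood ratio, so prior odds = posterior odds ÷ LR.
Posterior odds = 0.867/(1−0.867) = 6.5188. LR = 0.84/0.05 = 16.8000.
Prior odds = 6.5188/16.8000 = 0.3880, so P(S) = 0.3880/(1+0.3880) ≈ 0.28.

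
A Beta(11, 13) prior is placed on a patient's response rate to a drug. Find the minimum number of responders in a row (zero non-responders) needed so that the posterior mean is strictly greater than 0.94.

After k responders and 0 non-responders the posterior is Beta(11+k, 13), with mean (11+k)/(11+13+k).
Set (11+k)/(24+k) > 0.94 and solve: k > (0.94·24 − 11)/(1 − 0.94) = 192.667.
The smallest integer exceeding 192.667 is 193, and checking k=193: (204)/(217) = 0.9401 > 0.94.

k = 193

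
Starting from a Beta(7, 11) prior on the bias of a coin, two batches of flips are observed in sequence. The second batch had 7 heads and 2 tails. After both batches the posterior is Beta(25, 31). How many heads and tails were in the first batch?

Sequential conjugate updates are equivalent to a single update on the pooled data, so total successes = posterior α − prior α and total failures = posterior β − prior β.
Total across both batches: 25−7=18 heads, 31−11=20 tails.
Subtract the second batch: 18−7=11 heads and 20−2=18 tails.

11 heads and 18 tails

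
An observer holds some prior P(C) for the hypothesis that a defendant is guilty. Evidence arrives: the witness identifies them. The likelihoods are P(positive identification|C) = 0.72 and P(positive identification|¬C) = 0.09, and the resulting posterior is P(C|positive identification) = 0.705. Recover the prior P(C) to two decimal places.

In odds form, posterior odds = prior odds × likelihood ratio, so prior odds = posterior odds ÷ LR.
Posterior odds = 0.705/(1−0.705) = 2.3898. LR = 0.72/0.09 = 8.0000.
Prior odds = 2.3898/8.0000 = 0.2987, so P(C) = 0.2987/(1+0.2987) ≈ 0.23.

P(C) = 0.23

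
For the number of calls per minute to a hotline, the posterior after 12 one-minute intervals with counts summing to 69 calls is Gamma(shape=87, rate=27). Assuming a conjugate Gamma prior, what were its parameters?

Gamma(shape=18, rate=15)

Gamma–Poisson conjugacy: posterior shape = α + Σxᵢ, posterior rate = β + n.
So α = 87 − 69 = 18 and β = 27 − 12 = 15.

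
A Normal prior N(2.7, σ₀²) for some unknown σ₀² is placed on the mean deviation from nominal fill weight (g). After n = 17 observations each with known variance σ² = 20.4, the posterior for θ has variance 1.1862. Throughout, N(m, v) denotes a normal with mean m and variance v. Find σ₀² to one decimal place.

σ₀² = 103.1

For the Normal–Normal model with known σ², precisions add: τ_n = τ₀ + n/σ².
So 1/σ₀² = 1/1.1862 − 17/20.4 = 0.843028 − 0.833333 = 0.009695.
Hence σ₀² = 1/0.009695 ≈ 103.1.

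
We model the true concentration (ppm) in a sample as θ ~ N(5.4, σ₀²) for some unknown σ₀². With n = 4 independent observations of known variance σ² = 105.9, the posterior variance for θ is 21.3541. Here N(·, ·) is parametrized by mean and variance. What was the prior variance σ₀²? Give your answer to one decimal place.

σ₀² = 110.4

Posterior precision equals prior precision plus data precision: 1/σ_n² = 1/σ₀² + n/σ².
So 1/σ₀² = 1/21.3541 − 4/105.9 = 0.046829 − 0.037771 = 0.009058.
Hence σ₀² = 1/0.009058 ≈ 110.4.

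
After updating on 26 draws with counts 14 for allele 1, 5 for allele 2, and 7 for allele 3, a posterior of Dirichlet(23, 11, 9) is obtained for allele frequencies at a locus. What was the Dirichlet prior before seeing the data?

Dirichlet(9, 6, 2)

For a Dirichlet(α) prior with multinomial counts c, the posterior is Dirichlet(α + c) componentwise.
Subtract each count from the matching posterior parameter: 23−14=9, 11−5=6, 9−7=2.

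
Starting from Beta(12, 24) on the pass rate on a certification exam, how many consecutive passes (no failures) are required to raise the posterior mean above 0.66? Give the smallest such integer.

After k passes and 0 failures the posterior is Beta(12+k, 24), with mean (12+k)/(12+24+k).
Set (12+k)/(36+k) > 0.66 and solve: k > (0.66·36 − 12)/(1 − 0.66) = 34.588.
The smallest integer exceeding 34.588 is 35, and checking k=35: (47)/(71) = 0.6620 > 0.66.

k = 35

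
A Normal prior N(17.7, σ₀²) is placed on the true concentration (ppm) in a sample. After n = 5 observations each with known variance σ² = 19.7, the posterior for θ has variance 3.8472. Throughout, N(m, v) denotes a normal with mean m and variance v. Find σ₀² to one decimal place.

For the Normal–Normal model with known σ², precisions add: τ_n = τ₀ + n/σ².
So 1/σ₀² = 1/3.8472 − 5/19.7 = 0.259929 − 0.253807 = 0.006122.
Hence σ₀² = 1/0.006122 ≈ 163.3.

σ₀² = 163.3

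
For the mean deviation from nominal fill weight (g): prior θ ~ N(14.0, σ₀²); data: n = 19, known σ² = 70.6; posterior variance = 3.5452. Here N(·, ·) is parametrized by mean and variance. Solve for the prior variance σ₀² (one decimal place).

σ₀² = 77.2

For the Normal–Normal model with known σ², precisions add: τ_n = τ₀ + n/σ².
So 1/σ₀² = 1/3.5452 − 19/70.6 = 0.282072 − 0.269122 = 0.012950.
Hence σ₀² = 1/0.012950 ≈ 77.2.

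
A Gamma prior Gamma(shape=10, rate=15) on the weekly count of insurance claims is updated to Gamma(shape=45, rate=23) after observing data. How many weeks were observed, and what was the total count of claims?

A Gamma(α, β) prior (rate parametrization) on a Poisson rate with n observations summing to S gives posterior Gamma(α+S, β+n).
Matching: Σxᵢ = 45 − 10 = 35 and n = 23 − 15 = 8.

n = 8 weeks with total 35 claims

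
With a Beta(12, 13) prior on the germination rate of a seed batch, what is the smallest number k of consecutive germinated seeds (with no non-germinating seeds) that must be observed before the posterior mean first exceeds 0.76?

After k germinated seeds and 0 non-germinating seeds the posterior is Beta(12+k, 13), with mean (12+k)/(12+13+k).
Set (12+k)/(25+k) > 0.76 and solve: k > (0.76·25 − 12)/(1 − 0.76) = 29.167.
The smallest integer exceeding 29.167 is 30, and checking k=30: (42)/(55) = 0.7636 > 0.76.

k = 30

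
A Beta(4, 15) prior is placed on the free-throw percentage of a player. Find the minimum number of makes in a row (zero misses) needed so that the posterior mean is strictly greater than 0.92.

After k makes and 0 misses the posterior is Beta(4+k, 15), with mean (4+k)/(4+15+k).
Set (4+k)/(19+k) > 0.92 and solve: k > (0.92·19 − 4)/(1 − 0.92) = 168.500.
The smallest integer exceeding 168.500 is 169, and checking k=169: (173)/(188) = 0.9202 > 0.92.

k = 169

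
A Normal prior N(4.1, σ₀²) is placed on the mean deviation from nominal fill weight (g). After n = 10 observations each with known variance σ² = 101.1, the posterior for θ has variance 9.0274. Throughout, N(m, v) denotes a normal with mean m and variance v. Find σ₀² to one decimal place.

Posterior precision equals prior precision plus data precision: 1/σ_n² = 1/σ₀² + n/σ².
So 1/σ₀² = 1/9.0274 − 10/101.1 = 0.110774 − 0.098912 = 0.011862.
Hence σ₀² = 1/0.011862 ≈ 84.3.

σ₀² = 84.3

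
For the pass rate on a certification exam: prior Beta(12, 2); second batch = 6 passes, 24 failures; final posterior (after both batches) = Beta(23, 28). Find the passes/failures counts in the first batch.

Because Beta–binomial updating is additive in the counts, the combined data contributed (α_post−α_prior, β_post−β_prior) successes and failures.
Total across both batches: 23−12=11 passes, 28−2=26 failures.
Subtract the second batch: 11−6=5 passes and 26−24=2 failures.

5 passes and 2 failures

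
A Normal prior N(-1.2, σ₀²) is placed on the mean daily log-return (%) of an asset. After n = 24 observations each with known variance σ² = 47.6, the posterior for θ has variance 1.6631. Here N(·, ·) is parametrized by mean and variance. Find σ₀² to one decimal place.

For the Normal–Normal model with known σ², precisions add: τ_n = τ₀ + n/σ².
So 1/σ₀² = 1/1.6631 − 24/47.6 = 0.601287 − 0.504202 = 0.097085.
Hence σ₀² = 1/0.097085 ≈ 10.3.

σ₀² = 10.3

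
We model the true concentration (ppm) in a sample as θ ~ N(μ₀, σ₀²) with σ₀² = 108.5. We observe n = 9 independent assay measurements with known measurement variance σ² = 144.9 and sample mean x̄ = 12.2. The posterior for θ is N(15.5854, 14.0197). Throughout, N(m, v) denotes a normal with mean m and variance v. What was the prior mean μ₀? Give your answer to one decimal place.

μ₀ = 38.4

With known observation variance, the Normal–Normal posterior has precision τ_n = τ₀ + n/σ² and mean μ_n = (τ₀μ₀ + (n/σ²)x̄)/τ_n.
Here τ₀ = 1/108.5 = 0.009217 and τ_data = 9/144.9 = 0.062112, so τ_n = 0.071329.
Rearranging for μ₀: μ₀ = (μ_n·τ_n − τ_data·x̄)/τ₀ = (15.5854·0.071329 − 0.062112·12.2) / 0.009217 = 0.353925/0.009217 ≈ 38.4.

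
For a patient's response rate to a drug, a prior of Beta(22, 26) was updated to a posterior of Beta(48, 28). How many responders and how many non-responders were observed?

26 responders and 2 non-responders

Beta is conjugate to the binomial likelihood: posterior = Beta(a+s, b+f).
Match parameters: s=48−22=26, f=28−26=2.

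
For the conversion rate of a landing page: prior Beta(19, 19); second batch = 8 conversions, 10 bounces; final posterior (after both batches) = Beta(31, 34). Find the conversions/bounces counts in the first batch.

Sequential conjugate updates are equivalent to a single update on the pooled data, so total successes = posterior α − prior α and total failures = posterior β − prior β.
Total across both batches: 31−19=12 conversions, 34−19=15 bounces.
Subtract the second batch: 12−8=4 conversions and 15−10=5 bounces.

4 conversions and 5 bounces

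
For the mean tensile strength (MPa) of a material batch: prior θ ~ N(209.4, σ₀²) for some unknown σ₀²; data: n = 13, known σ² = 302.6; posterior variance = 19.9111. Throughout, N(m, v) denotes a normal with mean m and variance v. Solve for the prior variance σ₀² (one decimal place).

σ₀² = 137.7

For the Normal–Normal model with known σ², precisions add: τ_n = τ₀ + n/σ².
So 1/σ₀² = 1/19.9111 − 13/302.6 = 0.050223 − 0.042961 = 0.007262.
Hence σ₀² = 1/0.007262 ≈ 137.7.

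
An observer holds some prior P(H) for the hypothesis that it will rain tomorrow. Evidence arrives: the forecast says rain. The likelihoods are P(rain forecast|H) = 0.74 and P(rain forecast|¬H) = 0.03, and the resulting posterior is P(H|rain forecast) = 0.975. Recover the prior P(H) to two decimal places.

In odds form, posterior odds = prior odds × likelihood ratio, so prior odds = posterior odds ÷ LR.
Posterior odds = 0.975/(1−0.975) = 39.0000. LR = 0.74/0.03 = 24.6667.
Prior odds = 39.0000/24.6667 = 1.5811, so P(H) = 1.5811/(1+1.5811) ≈ 0.61.

P(H) = 0.61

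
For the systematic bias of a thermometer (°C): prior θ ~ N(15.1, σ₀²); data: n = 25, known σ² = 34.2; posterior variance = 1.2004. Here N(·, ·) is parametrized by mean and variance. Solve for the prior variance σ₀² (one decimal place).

Posterior precision equals prior precision plus data precision: 1/σ_n² = 1/σ₀² + n/σ².
So 1/σ₀² = 1/1.2004 − 25/34.2 = 0.833056 − 0.730994 = 0.102062.
Hence σ₀² = 1/0.102062 ≈ 9.8.

σ₀² = 9.8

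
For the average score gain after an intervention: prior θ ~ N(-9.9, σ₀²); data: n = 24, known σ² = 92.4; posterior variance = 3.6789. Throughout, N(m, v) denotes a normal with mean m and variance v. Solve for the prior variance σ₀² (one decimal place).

σ₀² = 82.8

For the Normal–Normal model with known σ², precisions add: τ_n = τ₀ + n/σ².
So 1/σ₀² = 1/3.6789 − 24/92.4 = 0.271820 − 0.259740 = 0.012080.
Hence σ₀² = 1/0.012080 ≈ 82.8.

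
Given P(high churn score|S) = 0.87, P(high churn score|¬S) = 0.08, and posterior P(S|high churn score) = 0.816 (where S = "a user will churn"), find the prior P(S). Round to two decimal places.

Bayes' rule in odds form gives O(S|E) = O(S)·[P(E|S)/P(E|¬S)], hence O(S) = O(S|E)/LR.
Posterior odds = 0.816/(1−0.816) = 4.4348. LR = 0.87/0.08 = 10.8750.
Prior odds = 4.4348/10.8750 = 0.4078, so P(S) = 0.4078/(1+0.4078) ≈ 0.29.

P(S) = 0.29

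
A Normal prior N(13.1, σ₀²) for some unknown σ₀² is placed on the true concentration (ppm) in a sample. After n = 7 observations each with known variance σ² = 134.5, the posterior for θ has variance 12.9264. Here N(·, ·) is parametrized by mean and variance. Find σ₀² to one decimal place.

σ₀² = 39.5

Posterior precision equals prior precision plus data precision: 1/σ_n² = 1/σ₀² + n/σ².
So 1/σ₀² = 1/12.9264 − 7/134.5 = 0.077361 − 0.052045 = 0.025316.
Hence σ₀² = 1/0.025316 ≈ 39.5.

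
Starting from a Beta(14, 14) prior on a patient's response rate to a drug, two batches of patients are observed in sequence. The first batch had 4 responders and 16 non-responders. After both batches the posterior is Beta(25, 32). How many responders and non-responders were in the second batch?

Because Beta–binomial updating is additive in the counts, the combined data contributed (α_post−α_prior, β_post−β_prior) successes and failures.
Total across both batches: 25−14=11 responders, 32−14=18 non-responders.
Subtract the first batch: 11−4=7 responders and 18−16=2 non-responders.

7 responders and 2 non-responders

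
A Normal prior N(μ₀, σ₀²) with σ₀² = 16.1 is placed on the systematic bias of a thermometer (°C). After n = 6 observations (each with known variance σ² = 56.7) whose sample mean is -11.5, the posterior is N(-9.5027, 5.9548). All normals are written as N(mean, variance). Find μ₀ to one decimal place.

With known observation variance, the Normal–Normal posterior has precision τ_n = τ₀ + n/σ² and mean μ_n = (τ₀μ₀ + (n/σ²)x̄)/τ_n.
Here τ₀ = 1/16.1 = 0.062112 and τ_data = 6/56.7 = 0.105820, so τ_n = 0.167932.
Rearranging for μ₀: μ₀ = (μ_n·τ_n − τ_data·x̄)/τ₀ = (-9.5027·0.167932 − 0.105820·-11.5) / 0.062112 = -0.378877/0.062112 ≈ -6.1.

μ₀ = -6.1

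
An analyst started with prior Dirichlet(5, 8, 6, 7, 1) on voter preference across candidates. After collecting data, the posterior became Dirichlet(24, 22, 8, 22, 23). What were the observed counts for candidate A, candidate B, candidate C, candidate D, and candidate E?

counts (19, 14, 2, 15, 22)

For a Dirichlet(α) prior with multinomial counts c, the posterior is Dirichlet(α + c) componentwise.
Counts are posterior − prior componentwise: 24−5=19, 22−8=14, 8−6=2, 22−7=15, 23−1=22.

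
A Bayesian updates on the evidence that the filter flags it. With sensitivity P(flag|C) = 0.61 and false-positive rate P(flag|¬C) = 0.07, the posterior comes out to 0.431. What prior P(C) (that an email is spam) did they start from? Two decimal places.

Bayes' rule in odds form gives O(C|E) = O(C)·[P(E|C)/P(E|¬C)], hence O(C) = O(C|E)/LR.
Posterior odds = 0.431/(1−0.431) = 0.7575. LR = 0.61/0.07 = 8.7143.
Prior odds = 0.7575/8.7143 = 0.0869, so P(C) = 0.0869/(1+0.0869) ≈ 0.08.

P(C) = 0.08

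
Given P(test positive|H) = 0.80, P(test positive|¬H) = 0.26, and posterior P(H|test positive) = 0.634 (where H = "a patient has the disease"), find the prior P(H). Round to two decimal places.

Bayes' rule in odds form gives O(H|E) = O(H)·[P(E|H)/P(E|¬H)], hence O(H) = O(H|E)/LR.
Posterior odds = 0.634/(1−0.634) = 1.7322. LR = 0.80/0.26 = 3.0769.
Prior odds = 1.7322/3.0769 = 0.5630, so P(H) = 0.5630/(1+0.5630) ≈ 0.36.

P(H) = 0.36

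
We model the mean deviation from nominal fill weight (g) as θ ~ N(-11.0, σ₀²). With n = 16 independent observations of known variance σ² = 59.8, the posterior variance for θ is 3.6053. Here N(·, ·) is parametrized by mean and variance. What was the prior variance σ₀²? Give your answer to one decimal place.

For the Normal–Normal model with known σ², precisions add: τ_n = τ₀ + n/σ².
So 1/σ₀² = 1/3.6053 − 16/59.8 = 0.277369 − 0.267559 = 0.009810.
Hence σ₀² = 1/0.009810 ≈ 101.9.

σ₀² = 101.9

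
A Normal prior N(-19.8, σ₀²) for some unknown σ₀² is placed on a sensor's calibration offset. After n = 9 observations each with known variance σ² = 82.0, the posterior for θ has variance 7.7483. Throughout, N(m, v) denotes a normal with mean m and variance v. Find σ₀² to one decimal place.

For the Normal–Normal model with known σ², precisions add: τ_n = τ₀ + n/σ².
So 1/σ₀² = 1/7.7483 − 9/82.0 = 0.129061 − 0.109756 = 0.019305.
Hence σ₀² = 1/0.019305 ≈ 51.8.

σ₀² = 51.8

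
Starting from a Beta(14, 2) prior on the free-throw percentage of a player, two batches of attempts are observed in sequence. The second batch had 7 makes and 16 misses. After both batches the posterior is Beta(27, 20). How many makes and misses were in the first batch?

6 makes and 2 misses

Because Beta–binomial updating is additive in the counts, the combined data contributed (α_post−α_prior, β_post−β_prior) successes and failures.
Total across both batches: 27−14=13 makes, 20−2=18 misses.
Subtract the second batch: 13−7=6 makes and 18−16=2 misses.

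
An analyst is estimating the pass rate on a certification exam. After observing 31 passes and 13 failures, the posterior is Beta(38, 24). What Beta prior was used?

Beta(7, 11)

A Beta(a, b) prior with s successes and f failures in binomial data gives a Beta(a+s, b+f) posterior.
Subtract the data counts: 38−31=7, 24−13=11.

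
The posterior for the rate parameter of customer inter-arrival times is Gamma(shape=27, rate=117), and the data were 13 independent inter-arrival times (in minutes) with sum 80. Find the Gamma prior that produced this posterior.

Gamma(shape=14, rate=37)

For an exponential likelihood with a Gamma(α, β) prior on the rate, n observations with total T give posterior Gamma(α+n, β+T).
So α = 27 − 13 = 14 and β = 117 − 80 = 37.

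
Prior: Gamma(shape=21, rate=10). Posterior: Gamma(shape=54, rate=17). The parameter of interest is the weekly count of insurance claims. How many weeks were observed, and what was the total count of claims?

n = 7 weeks with total 33 claims

A Gamma(α, β) prior (rate parametrization) on a Poisson rate with n observations summing to S gives posterior Gamma(α+S, β+n).
Matching: Σxᵢ = 54 − 21 = 33 and n = 17 − 10 = 7.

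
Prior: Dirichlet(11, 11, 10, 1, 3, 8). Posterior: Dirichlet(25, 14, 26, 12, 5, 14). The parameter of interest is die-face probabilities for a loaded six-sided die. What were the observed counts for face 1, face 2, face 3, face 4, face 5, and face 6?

counts (14, 3, 16, 11, 2, 6)

For a Dirichlet(α) prior with multinomial counts c, the posterior is Dirichlet(α + c) componentwise.
Counts are posterior − prior componentwise: 25−11=14, 14−11=3, 26−10=16, 12−1=11, 5−3=2, 14−8=6.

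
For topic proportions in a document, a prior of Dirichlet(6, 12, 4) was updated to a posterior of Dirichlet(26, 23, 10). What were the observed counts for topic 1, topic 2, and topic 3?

For a Dirichlet(α) prior with multinomial counts c, the posterior is Dirichlet(α + c) componentwise.
Counts are posterior − prior componentwise: 26−6=20, 23−12=11, 10−4=6.

counts (20, 11, 6)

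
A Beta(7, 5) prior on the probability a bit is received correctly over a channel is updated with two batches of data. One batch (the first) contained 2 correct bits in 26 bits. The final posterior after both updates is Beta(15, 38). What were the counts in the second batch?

Because Beta–binomial updating is additive in the counts, the combined data contributed (α_post−α_prior, β_post−β_prior) successes and failures.
Total across both batches: 15−7=8 correct bits, 38−5=33 errors.
Subtract the first batch: 8−2=6 correct bits and 33−24=9 errors.

6 correct bits and 9 errors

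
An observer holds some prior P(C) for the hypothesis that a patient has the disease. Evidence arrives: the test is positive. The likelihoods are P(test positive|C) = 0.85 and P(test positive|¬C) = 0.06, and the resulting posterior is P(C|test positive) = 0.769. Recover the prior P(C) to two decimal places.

P(C) = 0.19

Bayes' rule in odds form gives O(C|E) = O(C)·[P(E|C)/P(E|¬C)], hence O(C) = O(C|E)/LR.
Posterior odds = 0.769/(1−0.769) = 3.3290. LR = 0.85/0.06 = 14.1667.
Prior odds = 3.3290/14.1667 = 0.2350, so P(C) = 0.2350/(1+0.2350) ≈ 0.19.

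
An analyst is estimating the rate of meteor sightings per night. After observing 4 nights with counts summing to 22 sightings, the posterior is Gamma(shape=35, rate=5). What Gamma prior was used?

Gamma(shape=13, rate=1)

A Gamma(α, β) prior (rate parametrization) on a Poisson rate with n observations summing to S gives posterior Gamma(α+S, β+n).
So α = 35 − 22 = 13 and β = 5 − 4 = 1.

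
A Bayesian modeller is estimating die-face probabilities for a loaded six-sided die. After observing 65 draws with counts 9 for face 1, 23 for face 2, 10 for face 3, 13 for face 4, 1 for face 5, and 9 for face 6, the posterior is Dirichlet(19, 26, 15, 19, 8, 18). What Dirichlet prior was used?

For a Dirichlet(α) prior with multinomial counts c, the posterior is Dirichlet(α + c) componentwise.
Subtract each count from the matching posterior parameter: 19−9=10, 26−23=3, 15−10=5, 19−13=6, 8−1=7, 18−9=9.

Dirichlet(10, 3, 5, 6, 7, 9)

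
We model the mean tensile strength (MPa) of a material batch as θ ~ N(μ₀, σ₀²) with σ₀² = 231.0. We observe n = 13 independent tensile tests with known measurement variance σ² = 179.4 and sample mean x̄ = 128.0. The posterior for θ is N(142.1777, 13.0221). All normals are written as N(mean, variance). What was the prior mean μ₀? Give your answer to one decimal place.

With known observation variance, the Normal–Normal posterior has precision τ_n = τ₀ + n/σ² and mean μ_n = (τ₀μ₀ + (n/σ²)x̄)/τ_n.
Here τ₀ = 1/231.0 = 0.004329 and τ_data = 13/179.4 = 0.072464, so τ_n = 0.076793.
Rearranging for μ₀: μ₀ = (μ_n·τ_n − τ_data·x̄)/τ₀ = (142.1777·0.076793 − 0.072464·128.0) / 0.004329 = 1.642860/0.004329 ≈ 379.5.

μ₀ = 379.5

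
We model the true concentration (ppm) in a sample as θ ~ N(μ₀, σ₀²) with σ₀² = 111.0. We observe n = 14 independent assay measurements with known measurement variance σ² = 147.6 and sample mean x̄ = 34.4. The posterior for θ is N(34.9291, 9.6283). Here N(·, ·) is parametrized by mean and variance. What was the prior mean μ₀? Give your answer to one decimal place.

μ₀ = 40.5

With known observation variance, the Normal–Normal posterior has precision τ_n = τ₀ + n/σ² and mean μ_n = (τ₀μ₀ + (n/σ²)x̄)/τ_n.
Here τ₀ = 1/111.0 = 0.009009 and τ_data = 14/147.6 = 0.094851, so τ_n = 0.103860.
Rearranging for μ₀: μ₀ = (μ_n·τ_n − τ_data·x̄)/τ₀ = (34.9291·0.103860 − 0.094851·34.4) / 0.009009 = 0.364862/0.009009 ≈ 40.5.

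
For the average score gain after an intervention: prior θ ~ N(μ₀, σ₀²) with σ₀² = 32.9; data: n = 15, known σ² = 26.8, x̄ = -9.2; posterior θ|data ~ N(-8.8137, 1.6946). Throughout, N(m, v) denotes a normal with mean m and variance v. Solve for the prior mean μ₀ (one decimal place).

With known observation variance, the Normal–Normal posterior has precision τ_n = τ₀ + n/σ² and mean μ_n = (τ₀μ₀ + (n/σ²)x̄)/τ_n.
Here τ₀ = 1/32.9 = 0.030395 and τ_data = 15/26.8 = 0.559701, so τ_n = 0.590096.
Rearranging for μ₀: μ₀ = (μ_n·τ_n − τ_data·x̄)/τ₀ = (-8.8137·0.590096 − 0.559701·-9.2) / 0.030395 = -0.051680/0.030395 ≈ -1.7.

μ₀ = -1.7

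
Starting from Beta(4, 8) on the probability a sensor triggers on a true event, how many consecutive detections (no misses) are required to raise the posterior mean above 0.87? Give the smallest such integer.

k = 50

After k detections and 0 misses the posterior is Beta(4+k, 8), with mean (4+k)/(4+8+k).
Set (4+k)/(12+k) > 0.87 and solve: k > (0.87·12 − 4)/(1 − 0.87) = 49.538.
The smallest integer exceeding 49.538 is 50, and checking k=50: (54)/(62) = 0.8710 > 0.87.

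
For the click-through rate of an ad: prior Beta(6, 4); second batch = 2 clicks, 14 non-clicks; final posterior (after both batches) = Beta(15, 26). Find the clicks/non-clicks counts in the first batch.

Sequential conjugate updates are equivalent to a single update on the pooled data, so total successes = posterior α − prior α and total failures = posterior β − prior β.
Total across both batches: 15−6=9 clicks, 26−4=22 non-clicks.
Subtract the second batch: 9−2=7 clicks and 22−14=8 non-clicks.

7 clicks and 8 non-clicks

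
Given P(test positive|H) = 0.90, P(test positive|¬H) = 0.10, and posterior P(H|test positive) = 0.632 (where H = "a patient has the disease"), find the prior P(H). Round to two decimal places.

In odds form, posterior odds = prior odds × likelihood ratio, so prior odds = posterior odds ÷ LR.
Posterior odds = 0.632/(1−0.632) = 1.7174. LR = 0.90/0.10 = 9.0000.
Prior odds = 1.7174/9.0000 = 0.1908, so P(H) = 0.1908/(1+0.1908) ≈ 0.16.

P(H) = 0.16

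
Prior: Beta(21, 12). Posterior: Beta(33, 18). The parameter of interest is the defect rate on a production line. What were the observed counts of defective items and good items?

12 defective items and 6 good items

Under Beta–binomial conjugacy the posterior parameters are (a+s, b+f).
Match parameters: s=33−21=12, f=18−12=6.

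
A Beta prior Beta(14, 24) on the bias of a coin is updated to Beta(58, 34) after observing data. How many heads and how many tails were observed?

A Beta(α, β) prior with s successes and f failures in binomial data gives a Beta(α+s, β+f) posterior.
Match parameters: s=58−14=44, f=34−24=10.

44 heads and 10 tails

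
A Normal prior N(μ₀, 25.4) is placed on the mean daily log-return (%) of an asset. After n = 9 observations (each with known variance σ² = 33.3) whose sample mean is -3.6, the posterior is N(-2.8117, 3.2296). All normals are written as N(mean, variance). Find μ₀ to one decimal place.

μ₀ = 2.6

The posterior mean is a precision-weighted average: μ_n = (τ₀μ₀ + τ_data·x̄)/(τ₀+τ_data), with τ₀=1/σ₀² and τ_data=n/σ².
Here τ₀ = 1/25.4 = 0.039370 and τ_data = 9/33.3 = 0.270270, so τ_n = 0.309640.
Rearranging for μ₀: μ₀ = (μ_n·τ_n − τ_data·x̄)/τ₀ = (-2.8117·0.309640 − 0.270270·-3.6) / 0.039370 = 0.102357/0.039370 ≈ 2.6.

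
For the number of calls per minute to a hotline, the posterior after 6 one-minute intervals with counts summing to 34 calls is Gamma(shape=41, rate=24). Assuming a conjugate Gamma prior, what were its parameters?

A Gamma(α, β) prior (rate parametrization) on a Poisson rate with n observations summing to S gives posterior Gamma(α+S, β+n).
So α = 41 − 34 = 7 and β = 24 − 6 = 18.

Gamma(shape=7, rate=18)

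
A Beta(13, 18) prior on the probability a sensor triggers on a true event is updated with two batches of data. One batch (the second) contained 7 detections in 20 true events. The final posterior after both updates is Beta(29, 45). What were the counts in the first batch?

9 detections and 14 misses

Because Beta–binomial updating is additive in the counts, the combined data contributed (α_post−α_prior, β_post−β_prior) successes and failures.
Total across both batches: 29−13=16 detections, 45−18=27 misses.
Subtract the second batch: 16−7=9 detections and 27−13=14 misses.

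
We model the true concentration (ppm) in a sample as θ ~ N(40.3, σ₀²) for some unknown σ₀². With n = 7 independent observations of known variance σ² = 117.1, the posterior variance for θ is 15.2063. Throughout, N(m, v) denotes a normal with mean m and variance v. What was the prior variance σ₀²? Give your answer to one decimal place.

σ₀² = 167.1

For the Normal–Normal model with known σ², precisions add: τ_n = τ₀ + n/σ².
So 1/σ₀² = 1/15.2063 − 7/117.1 = 0.065762 − 0.059778 = 0.005984.
Hence σ₀² = 1/0.005984 ≈ 167.1.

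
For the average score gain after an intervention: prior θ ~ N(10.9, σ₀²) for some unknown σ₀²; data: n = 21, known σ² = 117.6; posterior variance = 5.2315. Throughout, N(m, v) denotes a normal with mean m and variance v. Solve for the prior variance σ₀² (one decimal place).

Posterior precision equals prior precision plus data precision: 1/σ_n² = 1/σ₀² + n/σ².
So 1/σ₀² = 1/5.2315 − 21/117.6 = 0.191150 − 0.178571 = 0.012579.
Hence σ₀² = 1/0.012579 ≈ 79.5.

σ₀² = 79.5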